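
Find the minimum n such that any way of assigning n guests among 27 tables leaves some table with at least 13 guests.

With 324 guests one could put exactly 12 in each of the 27 tables, and no table would reach 13.
One more guest must land in a table that already has 12, giving it 13.
So 27 × 12 + 1 = 325 guests are required.

325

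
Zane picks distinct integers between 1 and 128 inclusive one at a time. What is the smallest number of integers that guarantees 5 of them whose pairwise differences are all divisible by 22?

Integers whose pairwise differences are multiples of 22 are exactly those sharing a remainder mod 22. By pigeonhole, the 22 residue classes mod 22 are the pigeonholes.
With 88 integers one could put 4 in each residue class and have no class reach 5.
The 89th integer pushes some class to 5, so 22·4 + 1 = 89.

89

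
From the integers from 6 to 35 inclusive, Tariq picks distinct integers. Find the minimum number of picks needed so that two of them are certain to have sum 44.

18

A set avoiding the sum 44 can contain at most one of each pair {x, 44−x}, plus the 4 elements whose complement lies outside the range or equal to its own complement.
The integers 6, …, 22 (17 of them) are such a set: any two sum to at least 6+7 = 13 and at most 21+22 = 43 < 44.
Any 18th integer completes one of the 13 pairs, so 18 choices force a sum of 44.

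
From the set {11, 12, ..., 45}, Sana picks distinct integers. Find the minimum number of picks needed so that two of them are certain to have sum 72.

27

Group the elements by complementary pair {x, 72−x}: {27,45}, {28,44}, {29,43}, …, giving 9 two-element pairs; the single value 36 (it cannot pair with itself since the integers are distinct); and 16 integers whose partner 72−x falls outside [11,45].
Pigeonhole: treating each of those 26 groups as a pigeonhole, one can pick one integer per group — 26 integers — with no two summing to 72.
The 27th integer lands in an occupied pair, forcing a sum of 72.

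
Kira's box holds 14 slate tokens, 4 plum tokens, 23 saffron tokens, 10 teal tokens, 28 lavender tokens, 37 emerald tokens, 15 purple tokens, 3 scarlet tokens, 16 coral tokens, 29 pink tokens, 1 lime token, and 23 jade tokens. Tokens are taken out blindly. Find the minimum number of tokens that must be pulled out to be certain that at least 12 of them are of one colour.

An adversary could hand out at most 11 tokens per colour (4 colours run out sooner): 11 + 4 + 11 + 10 + 11 + 11 + 11 + 3 + 11 + 11 + 1 + 11 = 106 tokens and still no colour has 12.
One more token lands in a colour already at 11, so 107 draws are enough and 106 are not.

107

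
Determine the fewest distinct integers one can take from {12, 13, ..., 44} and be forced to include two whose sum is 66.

23

A set avoiding the sum 66 can contain at most one of each pair {x, 66−x}, plus the 11 elements whose complement lies outside the range or equal to its own complement.
The integers 12, …, 33 (22 of them) are such a set: any two sum to at least 12+13 = 25 and at most 32+33 = 65 < 66.
Pigeonhole: any 23rd integer completes one of the 11 pairs, so 23 choices force a sum of 66.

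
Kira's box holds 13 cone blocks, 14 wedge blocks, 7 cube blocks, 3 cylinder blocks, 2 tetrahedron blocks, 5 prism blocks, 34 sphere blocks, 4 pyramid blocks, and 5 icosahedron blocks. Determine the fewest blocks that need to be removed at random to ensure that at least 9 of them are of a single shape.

By the pigeonhole principle, put each drawn block into a box by shape. The largest draw with every box below 9 takes min(count, 8) from each shape; shapes with fewer than 8 contribute all they have.
Σ min(cᵢ, 8) = 8 + 8 + 7 + 3 + 2 + 5 + 8 + 4 + 5 = 50.
Draw number 50 + 1 = 51 must push one box to 9.

51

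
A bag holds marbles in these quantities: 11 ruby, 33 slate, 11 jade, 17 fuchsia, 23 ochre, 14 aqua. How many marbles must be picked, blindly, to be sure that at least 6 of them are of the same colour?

By pigeonhole, the 6 colours are the holes; the marbles drawn are the pigeons.
To avoid 6 of any one colour, the worst case takes at most 5 of each colour.
That gives 5 + 5 + 5 + 5 + 5 + 5 = 30 marbles with no colour reaching 6.
The next marble forces some colour to 6, so 30 + 1 = 31.

31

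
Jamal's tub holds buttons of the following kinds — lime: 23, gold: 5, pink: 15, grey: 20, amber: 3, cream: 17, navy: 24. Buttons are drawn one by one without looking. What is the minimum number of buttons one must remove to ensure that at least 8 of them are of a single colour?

The 7 colours are the holes; the buttons drawn are the pigeons.
To avoid 8 of any one colour, the worst case takes at most 7 of each colour, or every button of a colour that has fewer than 7.
That gives 7 + 5 + 7 + 7 + 3 + 7 + 7 = 43 buttons with no colour reaching 8.
The next button forces some colour to 8, so 43 + 1 = 44.

44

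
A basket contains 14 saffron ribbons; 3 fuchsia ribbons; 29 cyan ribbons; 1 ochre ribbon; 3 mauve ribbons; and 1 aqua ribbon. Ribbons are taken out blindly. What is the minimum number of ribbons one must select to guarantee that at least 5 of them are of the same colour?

17

Pigeonhole: put each drawn ribbon into a box by colour. The largest draw with every box below 5 takes min(count, 4) from each colour; colours with fewer than 4 contribute all they have.
Σ min(cᵢ, 4) = 4 + 3 + 4 + 1 + 3 + 1 = 16.
Draw number 16 + 1 = 17 must push one box to 5.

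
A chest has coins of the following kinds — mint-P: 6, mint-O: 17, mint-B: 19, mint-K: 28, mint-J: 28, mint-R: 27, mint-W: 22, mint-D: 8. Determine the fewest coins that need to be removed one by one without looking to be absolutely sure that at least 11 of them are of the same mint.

75

An adversary could hand out at most 10 coins per mint (mint-P, mint-D run out sooner): 6 + 10 + 10 + 10 + 10 + 10 + 10 + 8 = 74 coins and still no mint has 11.
Pigeonhole: one more coin lands in a mint already at 10, so 75 draws are enough and 74 are not.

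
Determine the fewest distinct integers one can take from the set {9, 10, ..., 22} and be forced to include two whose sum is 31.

Two chosen integers sum to 31 exactly when both halves of some pair {x, 31−x} with 9 ≤ x ≤ 31−x ≤ 22 are chosen — 7 such pairs.
Every element belongs to one of those pairs, so the worst case picks one from each: 7 integers.
By the pigeonhole principle, the 8th integer has to be the second member of some pair, so 7 + 1 = 8.

8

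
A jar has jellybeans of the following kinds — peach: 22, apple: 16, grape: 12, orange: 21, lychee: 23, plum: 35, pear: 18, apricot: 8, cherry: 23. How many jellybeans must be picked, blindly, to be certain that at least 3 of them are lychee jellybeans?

In the worst case for collecting lychee jellybeans, every non-lychee jellybean comes out first.
There are 22 + 16 + 12 + 21 + 35 + 18 + 8 + 23 = 155 non-lychee jellybeans altogether.
After those, each further jellybean must be lychee, so 155 + 3 = 158 draws guarantee 3 lychee jellybeans.

158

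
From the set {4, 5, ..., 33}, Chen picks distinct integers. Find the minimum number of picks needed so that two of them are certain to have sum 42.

Group the elements by complementary pair {x, 42−x}: {9,33}, {10,32}, {11,31}, …, giving 12 two-element pairs, the single value 21 (it cannot pair with itself since the integers are distinct), and 5 integers whose partner 42−x falls outside [4,33].
Pigeonhole: treating each of those 18 groups as a pigeonhole, one can pick one integer per group — 18 integers — with no two summing to 42.
The 19th integer lands in an occupied pair, forcing a sum of 42.

19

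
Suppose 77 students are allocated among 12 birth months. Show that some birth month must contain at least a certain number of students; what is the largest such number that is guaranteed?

The 12 birth months are the holes and the 77 students are the pigeons.
If every birth month held at most 6 students, the total would be at most 12 × 6 = 72, which is less than 77.
So some birth month holds at least ⌈77/12⌉ = 7 students.

7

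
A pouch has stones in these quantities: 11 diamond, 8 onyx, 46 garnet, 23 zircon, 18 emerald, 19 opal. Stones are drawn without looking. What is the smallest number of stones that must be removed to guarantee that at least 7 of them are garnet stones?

In the worst case for collecting garnet stones, every non-garnet stone comes out first.
There are 11 + 8 + 23 + 18 + 19 = 79 non-garnet stones altogether.
After those, each further stone must be garnet, so 79 + 7 = 86 draws guarantee 7 garnet stones.

86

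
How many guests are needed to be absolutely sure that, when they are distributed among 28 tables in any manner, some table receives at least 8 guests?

197

With 196 guests one could put exactly 7 in each of the 28 tables, and no table would reach 8.
One more guest must land in a table that already has 7, giving it 8.
So 28 × 7 + 1 = 197 guests are required.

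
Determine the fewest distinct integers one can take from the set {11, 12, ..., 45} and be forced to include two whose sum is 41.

26

Two chosen integers sum to 41 exactly when both halves of some pair {x, 41−x} with 11 ≤ x ≤ 41−x ≤ 30 are chosen — 10 such pairs.
The remaining 15 elements (those with no distinct partner in range) can never complete a 41-sum, so the worst case takes all of them and one from each pair: 15 + 10 = 25.
The 26th integer has to be the second member of some pair, so 25 + 1 = 26.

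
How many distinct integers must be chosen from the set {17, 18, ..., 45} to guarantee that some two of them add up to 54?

Two chosen integers sum to 54 exactly when both halves of some pair {x, 54−x} with 17 ≤ x ≤ 54−x ≤ 37 are chosen — 10 such pairs.
The remaining 9 elements (those with no distinct partner in range) can never complete a 54-sum, so the worst case takes all of them and one from each pair: 9 + 10 = 19.
The 20th integer has to be the second member of some pair, so 19 + 1 = 20.

20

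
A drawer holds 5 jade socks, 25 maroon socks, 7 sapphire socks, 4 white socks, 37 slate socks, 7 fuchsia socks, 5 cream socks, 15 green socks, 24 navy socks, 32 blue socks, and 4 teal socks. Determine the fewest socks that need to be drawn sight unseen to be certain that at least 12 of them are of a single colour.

By pigeonhole, put each drawn sock into a box by colour. The largest draw with every box below 12 takes min(count, 11) from each colour; colours with fewer than 11 contribute all they have.
Σ min(cᵢ, 11) = 5 + 11 + 7 + 4 + 11 + 7 + 5 + 11 + 11 + 11 + 4 = 87.
Draw number 87 + 1 = 88 must push one box to 12.

88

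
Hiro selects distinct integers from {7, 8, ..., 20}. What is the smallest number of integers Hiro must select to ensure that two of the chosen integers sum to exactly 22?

A set avoiding the sum 22 can contain at most one of each pair {x, 22−x}, plus the 6 elements whose complement lies outside the range or equal to its own complement.
The integers 11, …, 20 (10 of them) are such a set: any two sum to at least 11+12 = 23 > 22.
Any 11th integer completes one of the 4 pairs, so 11 choices force a sum of 22.

11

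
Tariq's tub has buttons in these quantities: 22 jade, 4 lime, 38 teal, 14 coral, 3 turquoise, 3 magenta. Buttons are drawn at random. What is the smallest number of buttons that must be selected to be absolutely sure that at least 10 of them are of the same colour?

Pigeonhole: the 6 colours are the holes; the buttons drawn are the pigeons.
To avoid 10 of any one colour, the worst case takes at most 9 of each colour, or every button of a colour that has fewer than 9.
That gives 9 + 4 + 9 + 9 + 3 + 3 = 37 buttons with no colour reaching 10.
The next button forces some colour to 10, so 37 + 1 = 38.

38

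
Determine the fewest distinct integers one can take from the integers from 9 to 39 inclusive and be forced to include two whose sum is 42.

20

Group the elements by complementary pair {x, 42−x}: {9,33}, {10,32}, {11,31}, …, giving 12 two-element pairs, the single value 21 (it cannot pair with itself since the integers are distinct), and 6 integers whose partner 42−x falls outside [9,39].
Pigeonhole: treating each of those 19 groups as a pigeonhole, one can pick one integer per group — 19 integers — with no two summing to 42.
The 20th integer lands in an occupied pair, forcing a sum of 42.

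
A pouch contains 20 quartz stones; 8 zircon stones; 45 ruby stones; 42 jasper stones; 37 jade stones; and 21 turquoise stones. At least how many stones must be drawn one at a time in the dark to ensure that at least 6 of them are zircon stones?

171

In the worst case for collecting zircon stones, every non-zircon stone comes out first.
There are 20 + 45 + 42 + 37 + 21 = 165 non-zircon stones altogether.
After those, each further stone must be zircon, so 165 + 6 = 171 draws guarantee 6 zircon stones.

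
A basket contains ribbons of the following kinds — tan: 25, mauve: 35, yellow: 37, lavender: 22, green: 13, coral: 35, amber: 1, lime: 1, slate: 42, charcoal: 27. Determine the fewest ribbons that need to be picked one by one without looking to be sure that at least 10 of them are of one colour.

75

An adversary could hand out at most 9 ribbons per colour (amber, lime run out sooner): 9 + 9 + 9 + 9 + 9 + 9 + 1 + 1 + 9 + 9 = 74 ribbons and still no colour has 10.
One more ribbon lands in a colour already at 9, so 75 draws are enough and 74 are not.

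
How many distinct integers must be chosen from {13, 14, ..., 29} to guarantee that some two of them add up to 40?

11

A set avoiding the sum 40 can contain at most one of each pair {x, 40−x}, plus the 3 elements whose complement lies outside the range or equal to its own complement.
The integers 20, …, 29 (10 of them) are such a set: any two sum to at least 20+21 = 41 > 40.
Pigeonhole: any 11th integer completes one of the 7 pairs, so 11 choices force a sum of 40.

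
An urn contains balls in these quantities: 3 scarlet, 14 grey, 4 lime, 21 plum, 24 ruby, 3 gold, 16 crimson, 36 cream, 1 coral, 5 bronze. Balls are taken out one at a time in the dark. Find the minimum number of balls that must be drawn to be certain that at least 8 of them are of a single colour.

Pigeonhole: the 10 colours are the holes; the balls drawn are the pigeons.
To avoid 8 of any one colour, the worst case takes at most 7 of each colour, or every ball of a colour that has fewer than 7.
That gives 3 + 7 + 4 + 7 + 7 + 3 + 7 + 7 + 1 + 5 = 51 balls with no colour reaching 8.
The next ball forces some colour to 8, so 51 + 1 = 52.

52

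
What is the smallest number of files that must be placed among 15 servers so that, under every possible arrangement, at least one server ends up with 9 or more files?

121

With 120 files one could put exactly 8 in each of the 15 servers, and no server would reach 9.
Pigeonhole: one more file must land in a server that already has 8, giving it 9.
So 15 × 8 + 1 = 121 files are required.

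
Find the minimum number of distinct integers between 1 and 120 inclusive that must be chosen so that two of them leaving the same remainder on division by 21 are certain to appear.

By pigeonhole, the 21 residue classes mod 21 are the pigeonholes.
With 21 integers one could put 1 in each residue class and have no class reach 2.
The 22nd integer pushes some class to 2, so 21·1 + 1 = 22.

22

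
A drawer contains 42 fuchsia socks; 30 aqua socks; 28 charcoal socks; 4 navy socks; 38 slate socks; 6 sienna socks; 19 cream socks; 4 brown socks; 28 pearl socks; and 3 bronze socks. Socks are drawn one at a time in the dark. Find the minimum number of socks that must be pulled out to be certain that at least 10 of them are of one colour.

72

By pigeonhole, the 10 colours are the holes; the socks drawn are the pigeons.
To avoid 10 of any one colour, the worst case takes at most 9 of each colour, or every sock of a colour that has fewer than 9.
That gives 9 + 9 + 9 + 4 + 9 + 6 + 9 + 4 + 9 + 3 = 71 socks with no colour reaching 10.
The next sock forces some colour to 10, so 71 + 1 = 72.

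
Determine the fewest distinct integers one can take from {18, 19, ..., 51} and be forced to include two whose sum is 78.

A set avoiding the sum 78 can contain at most one of each pair {x, 78−x}, plus the 10 elements whose complement lies outside the range or equal to its own complement.
The integers 18, …, 39 (22 of them) are such a set: any two sum to at least 18+19 = 37 and at most 38+39 = 77 < 78.
Pigeonhole: any 23rd integer completes one of the 12 pairs, so 23 choices force a sum of 78.

23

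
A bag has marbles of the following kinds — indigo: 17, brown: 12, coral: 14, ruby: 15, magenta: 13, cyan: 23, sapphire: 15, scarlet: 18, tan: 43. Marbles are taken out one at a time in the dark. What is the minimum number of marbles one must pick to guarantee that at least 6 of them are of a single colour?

An adversary could hand out at most 5 marbles per colour: 5 + 5 + 5 + 5 + 5 + 5 + 5 + 5 + 5 = 45 marbles and still no colour has 6.
Pigeonhole: one more marble lands in a colour already at 5, so 46 draws are enough and 45 are not.

46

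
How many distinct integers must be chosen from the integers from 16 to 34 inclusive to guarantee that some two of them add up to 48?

Two chosen integers sum to 48 exactly when both halves of some pair {x, 48−x} with 16 ≤ x ≤ 48−x ≤ 32 are chosen — 8 such pairs.
The remaining 3 elements (those with no distinct partner in range) can never complete a 48-sum, so the worst case takes all of them and one from each pair: 3 + 8 = 11.
By pigeonhole, the 12th integer has to be the second member of some pair, so 11 + 1 = 12.

12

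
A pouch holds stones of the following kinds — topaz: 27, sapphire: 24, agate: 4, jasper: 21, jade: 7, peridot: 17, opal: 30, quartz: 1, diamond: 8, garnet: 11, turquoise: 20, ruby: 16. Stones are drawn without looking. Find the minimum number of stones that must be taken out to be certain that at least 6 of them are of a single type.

By the pigeonhole principle, the 12 types are the holes; the stones drawn are the pigeons.
To avoid 6 of any one type, the worst case takes at most 5 of each type, or every stone of a type that has fewer than 5.
That gives 5 + 5 + 4 + 5 + 5 + 5 + 5 + 1 + 5 + 5 + 5 + 5 = 55 stones with no type reaching 6.
The next stone forces some type to 6, so 55 + 1 = 56.

56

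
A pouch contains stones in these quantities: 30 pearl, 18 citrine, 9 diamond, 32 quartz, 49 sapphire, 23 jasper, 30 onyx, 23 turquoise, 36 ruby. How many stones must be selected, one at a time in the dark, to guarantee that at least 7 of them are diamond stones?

In the worst case for collecting diamond stones, every non-diamond stone comes out first.
There are 30 + 18 + 32 + 49 + 23 + 30 + 23 + 36 = 241 non-diamond stones altogether.
After those, each further stone must be diamond, so 241 + 7 = 248 draws guarantee 7 diamond stones.

248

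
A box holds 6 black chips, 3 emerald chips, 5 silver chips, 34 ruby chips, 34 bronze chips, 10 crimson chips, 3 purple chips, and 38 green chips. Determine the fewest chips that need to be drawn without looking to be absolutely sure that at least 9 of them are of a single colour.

50

Pigeonhole: put each drawn chip into a box by colour. The largest draw with every box below 9 takes min(count, 8) from each colour; colours with fewer than 8 contribute all they have.
Σ min(cᵢ, 8) = 6 + 3 + 5 + 8 + 8 + 8 + 3 + 8 = 49.
Draw number 49 + 1 = 50 must push one box to 9.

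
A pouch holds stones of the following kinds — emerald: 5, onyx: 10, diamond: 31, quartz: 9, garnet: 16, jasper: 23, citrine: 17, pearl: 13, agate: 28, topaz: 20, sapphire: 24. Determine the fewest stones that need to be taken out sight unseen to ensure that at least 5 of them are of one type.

The 11 types are the holes; the stones drawn are the pigeons.
To avoid 5 of any one type, the worst case takes at most 4 of each type.
That gives 4 + 4 + 4 + 4 + 4 + 4 + 4 + 4 + 4 + 4 + 4 = 44 stones with no type reaching 5.
The next stone forces some type to 5, so 44 + 1 = 45.

45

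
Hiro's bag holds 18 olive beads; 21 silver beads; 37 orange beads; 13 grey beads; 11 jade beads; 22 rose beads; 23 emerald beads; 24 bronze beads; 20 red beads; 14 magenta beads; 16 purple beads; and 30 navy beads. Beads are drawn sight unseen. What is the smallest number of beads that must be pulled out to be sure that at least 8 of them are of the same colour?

85

By the pigeonhole principle, the 12 colours are the holes; the beads drawn are the pigeons.
To avoid 8 of any one colour, the worst case takes at most 7 of each colour.
That gives 7 + 7 + 7 + 7 + 7 + 7 + 7 + 7 + 7 + 7 + 7 + 7 = 84 beads with no colour reaching 8.
The next bead forces some colour to 8, so 84 + 1 = 85.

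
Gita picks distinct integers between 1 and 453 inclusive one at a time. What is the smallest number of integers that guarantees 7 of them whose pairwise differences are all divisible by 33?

199

Integers whose pairwise differences are multiples of 33 are exactly those sharing a remainder mod 33. Pigeonhole: the 33 residue classes mod 33 are the pigeonholes.
With 198 integers one could put 6 in each residue class and have no class reach 7.
The 199th integer pushes some class to 7, so 33·6 + 1 = 199.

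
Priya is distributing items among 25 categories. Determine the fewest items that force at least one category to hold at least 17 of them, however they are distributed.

With 400 items one could put exactly 16 in each of the 25 categories, and no category would reach 17.
One more item must land in a category that already has 16, giving it 17.
So 25 × 16 + 1 = 401 items are required.

401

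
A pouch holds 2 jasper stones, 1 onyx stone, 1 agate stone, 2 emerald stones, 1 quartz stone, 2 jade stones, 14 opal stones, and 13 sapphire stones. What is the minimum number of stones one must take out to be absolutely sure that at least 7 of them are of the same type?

An adversary could hand out at most 6 stones per type (6 types run out sooner): 2 + 1 + 1 + 2 + 1 + 2 + 6 + 6 = 21 stones and still no type has 7.
One more stone lands in a type already at 6, so 22 draws are enough and 21 are not.

22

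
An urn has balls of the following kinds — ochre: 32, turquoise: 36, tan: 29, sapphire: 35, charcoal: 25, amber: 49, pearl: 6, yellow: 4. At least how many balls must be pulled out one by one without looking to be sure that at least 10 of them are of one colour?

65

By pigeonhole, put each drawn ball into a box by colour. The largest draw with every box below 10 takes min(count, 9) from each colour; colours with fewer than 9 contribute all they have.
Σ min(cᵢ, 9) = 9 + 9 + 9 + 9 + 9 + 9 + 6 + 4 = 64.
Draw number 64 + 1 = 65 must push one box to 10.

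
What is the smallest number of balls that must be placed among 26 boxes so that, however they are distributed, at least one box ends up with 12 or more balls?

With 286 balls one could put exactly 11 in each of the 26 boxes, and no box would reach 12.
One more ball must land in a box that already has 11, giving it 12.
So 26 × 11 + 1 = 287 balls are required.

287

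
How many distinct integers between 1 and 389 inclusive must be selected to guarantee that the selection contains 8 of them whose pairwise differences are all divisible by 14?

Integers whose pairwise differences are multiples of 14 are exactly those sharing a remainder mod 14. The 14 residue classes mod 14 are the pigeonholes.
With 98 integers one could put 7 in each residue class and have no class reach 8.
The 99th integer pushes some class to 8, so 14·7 + 1 = 99.

99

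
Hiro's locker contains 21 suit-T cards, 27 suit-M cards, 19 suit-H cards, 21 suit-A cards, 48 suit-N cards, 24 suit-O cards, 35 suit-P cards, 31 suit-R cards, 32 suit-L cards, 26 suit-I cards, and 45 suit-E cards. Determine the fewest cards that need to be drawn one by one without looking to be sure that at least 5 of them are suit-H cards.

315

In the worst case for collecting suit-H cards, every non-suit-H card comes out first.
There are 21 + 27 + 21 + 48 + 24 + 35 + 31 + 32 + 26 + 45 = 310 non-suit-H cards altogether.
After those, each further card must be suit-H, so 310 + 5 = 315 draws guarantee 5 suit-H cards.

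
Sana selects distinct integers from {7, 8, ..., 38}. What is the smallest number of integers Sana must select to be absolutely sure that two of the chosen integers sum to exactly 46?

Group the elements by complementary pair {x, 46−x}: {8,38}, {9,37}, {10,36}, …, giving 15 two-element pairs, the single value 23 (it cannot pair with itself since the integers are distinct), and 1 integer whose partner 46−x falls outside [7,38].
By pigeonhole, treating each of those 17 groups as a pigeonhole, one can pick one integer per group — 17 integers — with no two summing to 46.
The 18th integer lands in an occupied pair, forcing a sum of 46.

18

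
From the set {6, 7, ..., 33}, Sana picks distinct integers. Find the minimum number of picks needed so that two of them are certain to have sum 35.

A set avoiding the sum 35 can contain at most one of each pair {x, 35−x}, plus the 4 elements whose complement lies outside the range.
The integers 18, …, 33 (16 of them) are such a set: any two sum to at least 18+19 = 37 > 35.
Any 17th integer completes one of the 12 pairs, so 17 choices force a sum of 35.

17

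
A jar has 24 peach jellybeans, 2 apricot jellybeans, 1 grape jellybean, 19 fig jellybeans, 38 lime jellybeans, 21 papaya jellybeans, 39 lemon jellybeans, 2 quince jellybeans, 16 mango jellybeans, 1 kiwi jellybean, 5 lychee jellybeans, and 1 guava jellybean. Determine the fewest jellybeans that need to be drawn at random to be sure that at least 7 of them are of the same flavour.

49

An adversary could hand out at most 6 jellybeans per flavour (6 flavours run out sooner): 6 + 2 + 1 + 6 + 6 + 6 + 6 + 2 + 6 + 1 + 5 + 1 = 48 jellybeans and still no flavour has 7.
One more jellybean lands in a flavour already at 6, so 49 draws are enough and 48 are not.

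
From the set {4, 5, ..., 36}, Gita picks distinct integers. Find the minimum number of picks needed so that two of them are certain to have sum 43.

Two chosen integers sum to 43 exactly when both halves of some pair {x, 43−x} with 7 ≤ x ≤ 43−x ≤ 36 are chosen — 15 such pairs.
The remaining 3 elements (those with no distinct partner in range) can never complete a 43-sum, so the worst case takes all of them and one from each pair: 3 + 15 = 18.
By the pigeonhole principle, the 19th integer has to be the second member of some pair, so 18 + 1 = 19.

19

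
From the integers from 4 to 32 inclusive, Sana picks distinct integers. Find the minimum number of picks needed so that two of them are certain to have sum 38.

Group the elements by complementary pair {x, 38−x}: {6,32}, {7,31}, {8,30}, …, giving 13 two-element pairs; the single value 19 (it cannot pair with itself since the integers are distinct); and 2 integers whose partner 38−x falls outside [4,32].
Pigeonhole: treating each of those 16 groups as a pigeonhole, one can pick one integer per group — 16 integers — with no two summing to 38.
The 17th integer lands in an occupied pair, forcing a sum of 38.

17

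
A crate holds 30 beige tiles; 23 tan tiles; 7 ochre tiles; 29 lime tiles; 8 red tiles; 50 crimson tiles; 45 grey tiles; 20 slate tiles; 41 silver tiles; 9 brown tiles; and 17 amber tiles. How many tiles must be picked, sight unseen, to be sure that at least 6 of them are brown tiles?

276

In the worst case for collecting brown tiles, every non-brown tile comes out first.
There are 30 + 23 + 7 + 29 + 8 + 50 + 45 + 20 + 41 + 17 = 270 non-brown tiles altogether.
After those, each further tile must be brown, so 270 + 6 = 276 draws guarantee 6 brown tiles.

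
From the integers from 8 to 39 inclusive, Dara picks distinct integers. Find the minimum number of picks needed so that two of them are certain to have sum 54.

Group the elements by complementary pair {x, 54−x}: {15,39}, {16,38}, {17,37}, …, giving 12 two-element pairs, the single value 27 (it cannot pair with itself since the integers are distinct), and 7 integers whose partner 54−x falls outside [8,39].
By the pigeonhole principle, treating each of those 20 groups as a pigeonhole, one can pick one integer per group — 20 integers — with no two summing to 54.
The 21st integer lands in an occupied pair, forcing a sum of 54.

21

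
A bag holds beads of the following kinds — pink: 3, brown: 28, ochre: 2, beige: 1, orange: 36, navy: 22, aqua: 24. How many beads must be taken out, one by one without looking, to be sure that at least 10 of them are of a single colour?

43

Put each drawn bead into a box by colour. The largest draw with every box below 10 takes min(count, 9) from each colour; colours with fewer than 9 contribute all they have.
Σ min(cᵢ, 9) = 3 + 9 + 2 + 1 + 9 + 9 + 9 = 42.
Draw number 42 + 1 = 43 must push one box to 10.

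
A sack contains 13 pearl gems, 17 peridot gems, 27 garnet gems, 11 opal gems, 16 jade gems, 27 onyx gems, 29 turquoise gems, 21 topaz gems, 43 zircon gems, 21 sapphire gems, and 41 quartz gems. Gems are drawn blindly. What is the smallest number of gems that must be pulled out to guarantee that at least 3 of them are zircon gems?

226

In the worst case for collecting zircon gems, every non-zircon gem comes out first.
There are 13 + 17 + 27 + 11 + 16 + 27 + 29 + 21 + 21 + 41 = 223 non-zircon gems altogether.
After those, each further gem must be zircon, so 223 + 3 = 226 draws guarantee 3 zircon gems.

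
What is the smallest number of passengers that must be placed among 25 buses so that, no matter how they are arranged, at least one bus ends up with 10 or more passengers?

With 225 passengers one could put exactly 9 in each of the 25 buses, and no bus would reach 10.
One more passenger must land in a bus that already has 9, giving it 10.
So 25 × 9 + 1 = 226 passengers are required.

226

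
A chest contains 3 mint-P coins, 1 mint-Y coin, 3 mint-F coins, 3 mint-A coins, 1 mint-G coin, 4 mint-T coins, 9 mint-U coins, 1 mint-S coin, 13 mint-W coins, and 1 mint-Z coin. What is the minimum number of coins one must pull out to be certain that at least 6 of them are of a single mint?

By the pigeonhole principle, put each drawn coin into a box by mint. The largest draw with every box below 6 takes min(count, 5) from each mint; mints with fewer than 5 contribute all they have.
Σ min(cᵢ, 5) = 3 + 1 + 3 + 3 + 1 + 4 + 5 + 1 + 5 + 1 = 27.
Draw number 27 + 1 = 28 must push one box to 6.

28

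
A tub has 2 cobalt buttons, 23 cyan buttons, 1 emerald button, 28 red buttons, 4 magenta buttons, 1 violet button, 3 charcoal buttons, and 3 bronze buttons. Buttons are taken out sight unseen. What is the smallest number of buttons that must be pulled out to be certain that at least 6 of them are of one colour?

The 8 colours are the holes; the buttons drawn are the pigeons.
To avoid 6 of any one colour, the worst case takes at most 5 of each colour, or every button of a colour that has fewer than 5.
That gives 2 + 5 + 1 + 5 + 4 + 1 + 3 + 3 = 24 buttons with no colour reaching 6.
The next button forces some colour to 6, so 24 + 1 = 25.

25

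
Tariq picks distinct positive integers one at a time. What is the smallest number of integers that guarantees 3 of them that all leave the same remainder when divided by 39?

The 39 residue classes mod 39 are the pigeonholes.
With 78 integers one could put 2 in each residue class and have no class reach 3.
The 79th integer pushes some class to 3, so 39·2 + 1 = 79.

79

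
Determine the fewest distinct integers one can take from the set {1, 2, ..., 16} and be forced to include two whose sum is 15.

Group the elements by complementary pair {x, 15−x}: {1,14}, {2,13}, {3,12}, …, giving 7 two-element pairs and 2 integers whose partner 15−x falls outside [1,16].
By pigeonhole, treating each of those 9 groups as a pigeonhole, one can pick one integer per group — 9 integers — with no two summing to 15.
The 10th integer lands in an occupied pair, forcing a sum of 15.

10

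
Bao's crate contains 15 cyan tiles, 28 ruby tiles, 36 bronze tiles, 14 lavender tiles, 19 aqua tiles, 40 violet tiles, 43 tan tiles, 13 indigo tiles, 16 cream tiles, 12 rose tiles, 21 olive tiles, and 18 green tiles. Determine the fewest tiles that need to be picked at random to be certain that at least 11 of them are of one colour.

An adversary could hand out at most 10 tiles per colour: 10 + 10 + 10 + 10 + 10 + 10 + 10 + 10 + 10 + 10 + 10 + 10 = 120 tiles and still no colour has 11.
Pigeonhole: one more tile lands in a colour already at 10, so 121 draws are enough and 120 are not.

121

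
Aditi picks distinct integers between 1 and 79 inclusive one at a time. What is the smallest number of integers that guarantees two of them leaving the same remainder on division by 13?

By pigeonhole, the 13 residue classes mod 13 are the pigeonholes.
With 13 integers one could put 1 in each residue class and have no class reach 2.
The 14th integer pushes some class to 2, so 13·1 + 1 = 14.

14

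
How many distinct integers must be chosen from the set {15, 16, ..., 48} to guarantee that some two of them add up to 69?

A set avoiding the sum 69 can contain at most one of each pair {x, 69−x}, plus the 6 elements whose complement lies outside the range.
The integers 15, …, 34 (20 of them) are such a set: any two sum to at least 15+16 = 31 and at most 33+34 = 67 < 69.
Any 21st integer completes one of the 14 pairs, so 21 choices force a sum of 69.

21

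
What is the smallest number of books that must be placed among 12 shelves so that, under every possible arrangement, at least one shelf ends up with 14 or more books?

With 156 books one could put exactly 13 in each of the 12 shelves, and no shelf would reach 14.
One more book must land in a shelf that already has 13, giving it 14.
So 12 × 13 + 1 = 157 books are required.

157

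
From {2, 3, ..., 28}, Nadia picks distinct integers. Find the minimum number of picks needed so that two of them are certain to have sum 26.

Group the elements by complementary pair {x, 26−x}: {2,24}, {3,23}, {4,22}, …, giving 11 two-element pairs, the single value 13 (it cannot pair with itself since the integers are distinct), and 4 integers whose partner 26−x falls outside [2,28].
Treating each of those 16 groups as a pigeonhole, one can pick one integer per group — 16 integers — with no two summing to 26.
The 17th integer lands in an occupied pair, forcing a sum of 26.

17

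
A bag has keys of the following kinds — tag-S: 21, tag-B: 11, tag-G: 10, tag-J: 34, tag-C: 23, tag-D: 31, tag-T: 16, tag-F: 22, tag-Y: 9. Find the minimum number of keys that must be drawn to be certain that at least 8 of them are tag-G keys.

In the worst case for collecting tag-G keys, every non-tag-G key comes out first.
There are 21 + 11 + 34 + 23 + 31 + 16 + 22 + 9 = 167 non-tag-G keys altogether.
After those, each further key must be tag-G, so 167 + 8 = 175 draws guarantee 8 tag-G keys.

175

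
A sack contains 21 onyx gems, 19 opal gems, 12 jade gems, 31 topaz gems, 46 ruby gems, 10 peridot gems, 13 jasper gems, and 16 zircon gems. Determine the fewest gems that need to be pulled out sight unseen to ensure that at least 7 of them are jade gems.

In the worst case for collecting jade gems, every non-jade gem comes out first.
There are 21 + 19 + 31 + 46 + 10 + 13 + 16 = 156 non-jade gems altogether.
After those, each further gem must be jade, so 156 + 7 = 163 draws guarantee 7 jade gems.

163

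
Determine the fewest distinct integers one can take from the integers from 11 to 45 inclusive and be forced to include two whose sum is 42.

A set avoiding the sum 42 can contain at most one of each pair {x, 42−x}, plus the 15 elements whose complement lies outside the range or equal to its own complement.
The integers 21, …, 45 (25 of them) are such a set: any two sum to at least 21+22 = 43 > 42.
Any 26th integer completes one of the 10 pairs, so 26 choices force a sum of 42.

26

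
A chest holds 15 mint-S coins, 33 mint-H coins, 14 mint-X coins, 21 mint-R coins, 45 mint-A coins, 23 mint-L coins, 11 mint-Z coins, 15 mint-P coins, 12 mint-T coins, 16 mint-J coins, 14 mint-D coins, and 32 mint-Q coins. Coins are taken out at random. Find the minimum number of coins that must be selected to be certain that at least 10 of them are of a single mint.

109

By pigeonhole, put each drawn coin into a box by mint. The largest draw with every box below 10 takes min(count, 9) from each mint.
Σ min(cᵢ, 9) = 9 + 9 + 9 + 9 + 9 + 9 + 9 + 9 + 9 + 9 + 9 + 9 = 108.
Draw number 108 + 1 = 109 must push one box to 10.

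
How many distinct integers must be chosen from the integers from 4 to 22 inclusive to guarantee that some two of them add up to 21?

A set avoiding the sum 21 can contain at most one of each pair {x, 21−x}, plus the 5 elements whose complement lies outside the range.
The integers 11, …, 22 (12 of them) are such a set: any two sum to at least 11+12 = 23 > 21.
Any 13th integer completes one of the 7 pairs, so 13 choices force a sum of 21.

13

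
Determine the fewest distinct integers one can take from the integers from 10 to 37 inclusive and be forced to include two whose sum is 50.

Group the elements by complementary pair {x, 50−x}: {13,37}, {14,36}, {15,35}, …, giving 12 two-element pairs, the single value 25 (it cannot pair with itself since the integers are distinct), and 3 integers whose partner 50−x falls outside [10,37].
Treating each of those 16 groups as a pigeonhole, one can pick one integer per group — 16 integers — with no two summing to 50.
The 17th integer lands in an occupied pair, forcing a sum of 50.

17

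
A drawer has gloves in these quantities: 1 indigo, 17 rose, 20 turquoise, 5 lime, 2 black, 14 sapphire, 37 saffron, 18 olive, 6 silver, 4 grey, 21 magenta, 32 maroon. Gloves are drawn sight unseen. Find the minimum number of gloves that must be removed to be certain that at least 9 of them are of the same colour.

Put each drawn glove into a box by colour. The largest draw with every box below 9 takes min(count, 8) from each colour; colours with fewer than 8 contribute all they have.
Σ min(cᵢ, 8) = 1 + 8 + 8 + 5 + 2 + 8 + 8 + 8 + 6 + 4 + 8 + 8 = 74.
Draw number 74 + 1 = 75 must push one box to 9.

75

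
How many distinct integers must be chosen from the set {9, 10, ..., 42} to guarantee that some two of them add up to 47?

20

A set avoiding the sum 47 can contain at most one of each pair {x, 47−x}, plus the 4 elements whose complement lies outside the range.
The integers 24, …, 42 (19 of them) are such a set: any two sum to at least 24+25 = 49 > 47.
Any 20th integer completes one of the 15 pairs, so 20 choices force a sum of 47.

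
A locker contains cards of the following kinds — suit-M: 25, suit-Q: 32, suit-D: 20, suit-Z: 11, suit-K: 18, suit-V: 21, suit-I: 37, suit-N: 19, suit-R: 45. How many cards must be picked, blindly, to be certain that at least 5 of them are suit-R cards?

188

In the worst case for collecting suit-R cards, every non-suit-R card comes out first.
There are 25 + 32 + 20 + 11 + 18 + 21 + 37 + 19 = 183 non-suit-R cards altogether.
After those, each further card must be suit-R, so 183 + 5 = 188 draws guarantee 5 suit-R cards.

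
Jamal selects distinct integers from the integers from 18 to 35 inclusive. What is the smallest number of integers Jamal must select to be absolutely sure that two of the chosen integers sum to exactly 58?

13

A set avoiding the sum 58 can contain at most one of each pair {x, 58−x}, plus the 6 elements whose complement lies outside the range or equal to its own complement.
The integers 18, …, 29 (12 of them) are such a set: any two sum to at least 18+19 = 37 and at most 28+29 = 57 < 58.
Any 13th integer completes one of the 6 pairs, so 13 choices force a sum of 58.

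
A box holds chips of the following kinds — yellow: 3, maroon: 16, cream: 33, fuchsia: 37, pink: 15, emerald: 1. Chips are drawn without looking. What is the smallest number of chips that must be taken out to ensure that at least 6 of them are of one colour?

25

By pigeonhole, the 6 colours are the holes; the chips drawn are the pigeons.
To avoid 6 of any one colour, the worst case takes at most 5 of each colour, or every chip of a colour that has fewer than 5.
That gives 3 + 5 + 5 + 5 + 5 + 1 = 24 chips with no colour reaching 6.
The next chip forces some colour to 6, so 24 + 1 = 25.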